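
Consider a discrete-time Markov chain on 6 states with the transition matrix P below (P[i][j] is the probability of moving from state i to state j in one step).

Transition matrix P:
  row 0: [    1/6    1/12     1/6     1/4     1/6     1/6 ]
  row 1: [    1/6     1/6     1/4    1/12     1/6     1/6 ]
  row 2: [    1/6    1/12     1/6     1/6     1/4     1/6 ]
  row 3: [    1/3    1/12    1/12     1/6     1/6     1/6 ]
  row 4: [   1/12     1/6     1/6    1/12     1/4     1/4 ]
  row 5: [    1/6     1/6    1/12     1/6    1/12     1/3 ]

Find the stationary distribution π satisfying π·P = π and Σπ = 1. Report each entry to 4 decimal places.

Balance equations π_j = Σ_i π_i·P[i][j]:
  π_0 = 1/6·π_0 + 1/6·π_1 + 1/6·π_2 + 1/3·π_3 + 1/12·π_4 + 1/6·π_5
  π_1 = 1/12·π_0 + 1/6·π_1 + 1/12·π_2 + 1/12·π_3 + 1/6·π_4 + 1/6·π_5
  π_2 = 1/6·π_0 + 1/4·π_1 + 1/6·π_2 + 1/12·π_3 + 1/6·π_4 + 1/12·π_5
  π_3 = 1/4·π_0 + 1/12·π_1 + 1/6·π_2 + 1/6·π_3 + 1/12·π_4 + 1/6·π_5
  π_4 = 1/6·π_0 + 1/6·π_1 + 1/4·π_2 + 1/6·π_3 + 1/4·π_4 + 1/12·π_5
  normalize: π_0 + π_1 + π_2 + π_3 + π_4 + π_5 = 1
Solving the linear system gives exactly π = [16832/94501, 11966/94501, 13803/94501, 14775/94501, 16568/94501, 20557/94501].

π = [0.1781, 0.1266, 0.1461, 0.1563, 0.1753, 0.2175]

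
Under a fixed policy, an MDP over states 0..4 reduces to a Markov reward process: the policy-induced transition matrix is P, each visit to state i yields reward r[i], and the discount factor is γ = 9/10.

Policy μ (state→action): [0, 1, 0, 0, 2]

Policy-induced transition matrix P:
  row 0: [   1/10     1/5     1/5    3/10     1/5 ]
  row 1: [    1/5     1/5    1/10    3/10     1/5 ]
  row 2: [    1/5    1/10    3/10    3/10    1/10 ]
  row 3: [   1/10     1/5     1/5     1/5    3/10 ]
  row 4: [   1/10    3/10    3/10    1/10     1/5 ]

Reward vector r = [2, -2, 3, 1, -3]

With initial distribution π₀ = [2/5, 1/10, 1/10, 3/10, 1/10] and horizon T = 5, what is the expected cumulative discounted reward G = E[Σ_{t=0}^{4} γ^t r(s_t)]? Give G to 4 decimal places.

t=0: π = [0.4000, 0.1000, 0.1000, 0.3000, 0.1000], E[r] = 0.9000, γ^t·E[r] = 0.900000, running G = 0.900000
t=1: π = [0.1200, 0.2000, 0.2100, 0.2500, 0.2200], E[r] = 0.0600, γ^t·E[r] = 0.054000, running G = 0.954000
t=2: π = [0.1410, 0.2010, 0.2230, 0.2310, 0.2040], E[r] = 0.1680, γ^t·E[r] = 0.136080, running G = 1.090080
t=3: π = [0.1424, 0.1981, 0.2226, 0.2361, 0.2008], E[r] = 0.1901, γ^t·E[r] = 0.138583, running G = 1.228663
t=4: π = [0.1421, 0.1978, 0.2225, 0.2362, 0.2014], E[r] = 0.1883, γ^t·E[r] = 0.123524, running G = 1.352187

G = 1.3522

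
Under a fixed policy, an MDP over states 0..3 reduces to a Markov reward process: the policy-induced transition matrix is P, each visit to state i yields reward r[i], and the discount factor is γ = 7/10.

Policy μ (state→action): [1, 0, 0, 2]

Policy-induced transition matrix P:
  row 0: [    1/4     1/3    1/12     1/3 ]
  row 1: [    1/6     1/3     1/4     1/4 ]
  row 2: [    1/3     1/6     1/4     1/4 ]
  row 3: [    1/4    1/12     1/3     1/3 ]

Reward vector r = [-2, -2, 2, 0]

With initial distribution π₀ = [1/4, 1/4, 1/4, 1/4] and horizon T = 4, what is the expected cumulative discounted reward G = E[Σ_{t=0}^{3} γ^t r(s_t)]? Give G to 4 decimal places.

G = -1.2486

t=0: π = [0.2500, 0.2500, 0.2500, 0.2500], E[r] = -0.5000, γ^t·E[r] = -0.500000, running G = -0.500000
t=1: π = [0.2500, 0.2292, 0.2292, 0.2917], E[r] = -0.5000, γ^t·E[r] = -0.350000, running G = -0.850000
t=2: π = [0.2500, 0.2222, 0.2326, 0.2951], E[r] = -0.4792, γ^t·E[r] = -0.234792, running G = -1.084792
t=3: π = [0.2509, 0.2208, 0.2329, 0.2954], E[r] = -0.4774, γ^t·E[r] = -0.163759, running G = -1.248550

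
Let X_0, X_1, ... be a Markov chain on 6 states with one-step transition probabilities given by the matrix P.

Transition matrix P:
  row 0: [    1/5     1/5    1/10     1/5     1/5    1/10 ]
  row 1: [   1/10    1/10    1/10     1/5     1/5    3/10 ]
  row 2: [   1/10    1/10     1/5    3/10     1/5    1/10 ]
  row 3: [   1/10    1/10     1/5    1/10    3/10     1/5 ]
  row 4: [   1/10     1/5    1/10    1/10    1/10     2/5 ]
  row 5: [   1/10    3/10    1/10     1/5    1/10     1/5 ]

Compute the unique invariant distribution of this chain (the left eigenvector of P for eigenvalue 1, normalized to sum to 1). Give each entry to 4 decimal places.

Balance equations π_j = Σ_i π_i·P[i][j]:
  π_0 = 1/5·π_0 + 1/10·π_1 + 1/10·π_2 + 1/10·π_3 + 1/10·π_4 + 1/10·π_5
  π_1 = 1/5·π_0 + 1/10·π_1 + 1/10·π_2 + 1/10·π_3 + 1/5·π_4 + 3/10·π_5
  π_2 = 1/10·π_0 + 1/10·π_1 + 1/5·π_2 + 1/5·π_3 + 1/10·π_4 + 1/10·π_5
  π_3 = 1/5·π_0 + 1/5·π_1 + 3/10·π_2 + 1/10·π_3 + 1/10·π_4 + 1/5·π_5
  π_4 = 1/5·π_0 + 1/5·π_1 + 1/5·π_2 + 3/10·π_3 + 1/10·π_4 + 1/10·π_5
  normalize: π_0 + π_1 + π_2 + π_3 + π_4 + π_5 = 1
Solving the linear system gives exactly π = [1/9, 6319/36198, 14209/108594, 2143/12066, 9620/54297, 24835/108594].

π = [0.1111, 0.1746, 0.1308, 0.1776, 0.1772, 0.2287]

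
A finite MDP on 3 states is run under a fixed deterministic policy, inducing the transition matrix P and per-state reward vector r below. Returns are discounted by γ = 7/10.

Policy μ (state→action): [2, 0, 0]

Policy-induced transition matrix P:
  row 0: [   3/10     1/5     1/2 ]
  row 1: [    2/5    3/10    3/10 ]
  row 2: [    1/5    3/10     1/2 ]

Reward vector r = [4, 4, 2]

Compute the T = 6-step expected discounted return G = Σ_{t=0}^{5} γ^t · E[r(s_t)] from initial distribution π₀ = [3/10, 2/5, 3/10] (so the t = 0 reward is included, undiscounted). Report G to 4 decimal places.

G = 9.4697

t=0: π = [0.3000, 0.4000, 0.3000], E[r] = 3.4000, γ^t·E[r] = 3.400000, running G = 3.400000
t=1: π = [0.3100, 0.2700, 0.4200], E[r] = 3.1600, γ^t·E[r] = 2.212000, running G = 5.612000
t=2: π = [0.2850, 0.2690, 0.4460], E[r] = 3.1080, γ^t·E[r] = 1.522920, running G = 7.134920
t=3: π = [0.2823, 0.2715, 0.4462], E[r] = 3.1076, γ^t·E[r] = 1.065907, running G = 8.200827
t=4: π = [0.2825, 0.2718, 0.4457], E[r] = 3.1086, γ^t·E[r] = 0.746375, running G = 8.947202
t=5: π = [0.2826, 0.2717, 0.4456], E[r] = 3.1087, γ^t·E[r] = 0.522481, running G = 9.469682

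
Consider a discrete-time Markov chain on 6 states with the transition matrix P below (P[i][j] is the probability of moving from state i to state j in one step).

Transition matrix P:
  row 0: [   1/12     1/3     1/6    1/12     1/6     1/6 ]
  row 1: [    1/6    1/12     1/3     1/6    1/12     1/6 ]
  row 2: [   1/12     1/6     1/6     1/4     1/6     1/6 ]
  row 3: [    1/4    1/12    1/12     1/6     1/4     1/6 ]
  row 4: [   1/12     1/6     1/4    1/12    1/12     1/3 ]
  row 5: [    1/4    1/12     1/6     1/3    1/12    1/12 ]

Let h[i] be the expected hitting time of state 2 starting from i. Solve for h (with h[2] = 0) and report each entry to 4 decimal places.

h = [5.1121, 4.4880, 0.0000, 5.7243, 4.8617, 5.4166]

First-step conditioning: h[2] = 0; for i ≠ 2, h[i] = 1 + Σ_k P[i][k]·h[k].
  h[0] = 1 + 1/12·h[0] + 1/3·h[1] + 1/12·h[3] + 1/6·h[4] + 1/6·h[5]
  h[1] = 1 + 1/6·h[0] + 1/12·h[1] + 1/6·h[3] + 1/12·h[4] + 1/6·h[5]
  h[3] = 1 + 1/4·h[0] + 1/12·h[1] + 1/6·h[3] + 1/4·h[4] + 1/6·h[5]
  h[4] = 1 + 1/12·h[0] + 1/6·h[1] + 1/12·h[3] + 1/12·h[4] + 1/3·h[5]
  h[5] = 1 + 1/4·h[0] + 1/12·h[1] + 1/3·h[3] + 1/12·h[4] + 1/12·h[5]
Solving the 5×5 linear system over states ≠ 2 gives exactly h = [339600/66431, 298140/66431, 0, 380268/66431, 322968/66431, 359832/66431] (h[2] = 0 is the target).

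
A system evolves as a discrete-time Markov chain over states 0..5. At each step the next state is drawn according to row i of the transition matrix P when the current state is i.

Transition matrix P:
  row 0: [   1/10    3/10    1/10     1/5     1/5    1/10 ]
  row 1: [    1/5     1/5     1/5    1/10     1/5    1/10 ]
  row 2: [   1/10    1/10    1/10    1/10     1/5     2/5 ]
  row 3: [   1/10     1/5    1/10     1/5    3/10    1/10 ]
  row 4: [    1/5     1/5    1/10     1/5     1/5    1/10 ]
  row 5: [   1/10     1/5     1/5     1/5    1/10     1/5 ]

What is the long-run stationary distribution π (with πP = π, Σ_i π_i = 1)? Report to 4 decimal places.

π = [0.1401, 0.2004, 0.1357, 0.1664, 0.2010, 0.1563]

Balance equations π_j = Σ_i π_i·P[i][j]:
  π_0 = 1/10·π_0 + 1/5·π_1 + 1/10·π_2 + 1/10·π_3 + 1/5·π_4 + 1/10·π_5
  π_1 = 3/10·π_0 + 1/5·π_1 + 1/10·π_2 + 1/5·π_3 + 1/5·π_4 + 1/5·π_5
  π_2 = 1/10·π_0 + 1/5·π_1 + 1/10·π_2 + 1/10·π_3 + 1/10·π_4 + 1/5·π_5
  π_3 = 1/5·π_0 + 1/10·π_1 + 1/10·π_2 + 1/5·π_3 + 1/5·π_4 + 1/5·π_5
  π_4 = 1/5·π_0 + 1/5·π_1 + 1/5·π_2 + 3/10·π_3 + 1/5·π_4 + 1/10·π_5
  normalize: π_0 + π_1 + π_2 + π_3 + π_4 + π_5 = 1
Solving the linear system gives exactly π = [251/1791, 359/1791, 27/199, 298/1791, 40/199, 280/1791].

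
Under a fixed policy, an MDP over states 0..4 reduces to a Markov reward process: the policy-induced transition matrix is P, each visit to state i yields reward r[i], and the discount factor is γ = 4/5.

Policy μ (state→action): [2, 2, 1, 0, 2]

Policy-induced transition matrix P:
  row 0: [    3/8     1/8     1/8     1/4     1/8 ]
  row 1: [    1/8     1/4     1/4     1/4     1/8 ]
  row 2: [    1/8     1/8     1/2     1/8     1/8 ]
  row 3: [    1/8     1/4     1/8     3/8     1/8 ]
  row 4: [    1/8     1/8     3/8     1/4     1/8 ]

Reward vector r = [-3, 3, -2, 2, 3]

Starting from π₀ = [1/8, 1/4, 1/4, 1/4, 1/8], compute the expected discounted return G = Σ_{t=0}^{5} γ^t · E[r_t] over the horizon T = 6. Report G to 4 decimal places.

t=0: π = [0.1250, 0.2500, 0.2500, 0.2500, 0.1250], E[r] = 0.7500, γ^t·E[r] = 0.750000, running G = 0.750000
t=1: π = [0.1563, 0.1875, 0.2813, 0.2500, 0.1250], E[r] = 0.4063, γ^t·E[r] = 0.325000, running G = 1.075000
t=2: π = [0.1641, 0.1797, 0.2852, 0.2461, 0.1250], E[r] = 0.3438, γ^t·E[r] = 0.220000, running G = 1.295000
t=3: π = [0.1660, 0.1782, 0.2856, 0.2451, 0.1250], E[r] = 0.3306, γ^t·E[r] = 0.169250, running G = 1.464250
t=4: π = [0.1665, 0.1779, 0.2856, 0.2449, 0.1250], E[r] = 0.3278, γ^t·E[r] = 0.134275, running G = 1.598525
t=5: π = [0.1666, 0.1779, 0.2856, 0.2449, 0.1250], E[r] = 0.3273, γ^t·E[r] = 0.107250, running G = 1.705775

G = 1.7058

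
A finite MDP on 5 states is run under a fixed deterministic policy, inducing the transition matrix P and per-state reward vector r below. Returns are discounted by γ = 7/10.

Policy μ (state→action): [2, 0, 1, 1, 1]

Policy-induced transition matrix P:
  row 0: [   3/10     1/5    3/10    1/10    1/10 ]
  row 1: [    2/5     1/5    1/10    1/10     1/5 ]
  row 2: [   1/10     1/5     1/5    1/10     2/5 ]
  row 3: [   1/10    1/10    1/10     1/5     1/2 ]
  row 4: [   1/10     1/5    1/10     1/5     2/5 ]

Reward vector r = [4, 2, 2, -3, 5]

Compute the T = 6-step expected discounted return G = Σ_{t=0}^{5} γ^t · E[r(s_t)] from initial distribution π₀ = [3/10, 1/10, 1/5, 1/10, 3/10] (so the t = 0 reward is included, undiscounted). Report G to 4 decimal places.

G = 8.0568

t=0: π = [0.3000, 0.1000, 0.2000, 0.1000, 0.3000], E[r] = 3.0000, γ^t·E[r] = 3.000000, running G = 3.000000
t=1: π = [0.1900, 0.1900, 0.1800, 0.1400, 0.3000], E[r] = 2.5800, γ^t·E[r] = 1.806000, running G = 4.806000
t=2: π = [0.1950, 0.1860, 0.1560, 0.1440, 0.3190], E[r] = 2.6270, γ^t·E[r] = 1.287230, running G = 6.093230
t=3: π = [0.1948, 0.1856, 0.1546, 0.1463, 0.3187], E[r] = 2.6142, γ^t·E[r] = 0.896671, running G = 6.989901
t=4: π = [0.1946, 0.1854, 0.1544, 0.1465, 0.3191], E[r] = 2.6140, γ^t·E[r] = 0.627619, running G = 7.617520
t=5: π = [0.1945, 0.1854, 0.1544, 0.1466, 0.3192], E[r] = 2.6138, γ^t·E[r] = 0.439309, running G = 8.056829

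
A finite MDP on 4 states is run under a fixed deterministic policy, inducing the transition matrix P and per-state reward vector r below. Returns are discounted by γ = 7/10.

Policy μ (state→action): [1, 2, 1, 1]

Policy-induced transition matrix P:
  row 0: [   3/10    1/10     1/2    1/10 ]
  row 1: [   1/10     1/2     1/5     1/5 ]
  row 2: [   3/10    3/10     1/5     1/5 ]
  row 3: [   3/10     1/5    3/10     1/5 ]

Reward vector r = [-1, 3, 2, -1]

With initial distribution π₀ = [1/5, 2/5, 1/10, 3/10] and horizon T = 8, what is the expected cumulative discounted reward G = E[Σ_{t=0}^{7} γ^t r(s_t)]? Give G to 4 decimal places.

G = 3.1846

t=0: π = [0.2000, 0.4000, 0.1000, 0.3000], E[r] = 0.9000, γ^t·E[r] = 0.900000, running G = 0.900000
t=1: π = [0.2200, 0.3100, 0.2900, 0.1800], E[r] = 1.1100, γ^t·E[r] = 0.777000, running G = 1.677000
t=2: π = [0.2380, 0.3000, 0.2840, 0.1780], E[r] = 1.0520, γ^t·E[r] = 0.515480, running G = 2.192480
t=3: π = [0.2400, 0.2946, 0.2892, 0.1762], E[r] = 1.0460, γ^t·E[r] = 0.358778, running G = 2.551258
t=4: π = [0.2411, 0.2933, 0.2896, 0.1760], E[r] = 1.0421, γ^t·E[r] = 0.250199, running G = 2.801457
t=5: π = [0.2413, 0.2928, 0.2899, 0.1759], E[r] = 1.0411, γ^t·E[r] = 0.174986, running G = 2.976442
t=6: π = [0.2414, 0.2927, 0.2900, 0.1759], E[r] = 1.0408, γ^t·E[r] = 0.122451, running G = 3.098894
t=7: π = [0.2415, 0.2927, 0.2900, 0.1759], E[r] = 1.0407, γ^t·E[r] = 0.085708, running G = 3.184602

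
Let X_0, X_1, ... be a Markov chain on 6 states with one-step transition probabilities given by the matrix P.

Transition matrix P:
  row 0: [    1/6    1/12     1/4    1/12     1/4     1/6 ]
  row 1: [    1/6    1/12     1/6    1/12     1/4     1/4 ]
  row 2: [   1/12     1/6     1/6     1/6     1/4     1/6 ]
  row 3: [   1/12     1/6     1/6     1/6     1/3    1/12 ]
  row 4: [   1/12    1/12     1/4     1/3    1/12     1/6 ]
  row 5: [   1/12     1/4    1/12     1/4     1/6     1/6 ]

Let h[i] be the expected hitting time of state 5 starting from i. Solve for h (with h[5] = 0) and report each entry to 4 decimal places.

First-step conditioning: h[5] = 0; for i ≠ 5, h[i] = 1 + Σ_k P[i][k]·h[k].
  h[0] = 1 + 1/6·h[0] + 1/12·h[1] + 1/4·h[2] + 1/12·h[3] + 1/4·h[4]
  h[1] = 1 + 1/6·h[0] + 1/12·h[1] + 1/6·h[2] + 1/12·h[3] + 1/4·h[4]
  h[2] = 1 + 1/12·h[0] + 1/6·h[1] + 1/6·h[2] + 1/6·h[3] + 1/4·h[4]
  h[3] = 1 + 1/12·h[0] + 1/6·h[1] + 1/6·h[2] + 1/6·h[3] + 1/3·h[4]
  h[4] = 1 + 1/12·h[0] + 1/12·h[1] + 1/4·h[2] + 1/3·h[3] + 1/12·h[4]
Solving the 5×5 linear system over states ≠ 5 gives exactly h = [95556/15475, 87592/15475, 95568/15475, 103676/15475, 97296/15475, 0] (h[5] = 0 is the target).

h = [6.1749, 5.6602, 6.1756, 6.6996, 6.2873, 0.0000]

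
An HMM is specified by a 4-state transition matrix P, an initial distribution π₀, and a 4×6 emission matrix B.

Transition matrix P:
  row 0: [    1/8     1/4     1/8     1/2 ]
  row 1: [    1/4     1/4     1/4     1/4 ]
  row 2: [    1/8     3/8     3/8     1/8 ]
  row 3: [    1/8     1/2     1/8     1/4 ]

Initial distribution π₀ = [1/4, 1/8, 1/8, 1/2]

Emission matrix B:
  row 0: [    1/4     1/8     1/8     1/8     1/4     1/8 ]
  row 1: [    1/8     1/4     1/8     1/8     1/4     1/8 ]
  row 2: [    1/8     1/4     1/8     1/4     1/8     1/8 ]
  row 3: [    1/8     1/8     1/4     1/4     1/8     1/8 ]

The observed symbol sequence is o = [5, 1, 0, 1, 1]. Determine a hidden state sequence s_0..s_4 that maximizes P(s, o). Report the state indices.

t=0: δ = [3.125e-02, 1.562e-02, 1.562e-02, 6.250e-02]  (obs o_0=5)
t=1: δ = [9.766e-04, 7.812e-03, 1.953e-03, 1.953e-03]  ψ = [3, 3, 3, 0]  (obs o_1=1)
t=2: δ = [4.883e-04, 2.441e-04, 2.441e-04, 2.441e-04]  ψ = [1, 1, 1, 1]  (obs o_2=0)
t=3: δ = [7.629e-06, 3.052e-05, 2.289e-05, 3.052e-05]  ψ = [0, 0, 2, 0]  (obs o_3=1)
t=4: δ = [9.537e-07, 3.815e-06, 2.146e-06, 9.537e-07]  ψ = [1, 3, 2, 1]  (obs o_4=1)
backtrack: best end state = 1; path = [3, 1, 0, 3, 1]

path = [3, 1, 0, 3, 1]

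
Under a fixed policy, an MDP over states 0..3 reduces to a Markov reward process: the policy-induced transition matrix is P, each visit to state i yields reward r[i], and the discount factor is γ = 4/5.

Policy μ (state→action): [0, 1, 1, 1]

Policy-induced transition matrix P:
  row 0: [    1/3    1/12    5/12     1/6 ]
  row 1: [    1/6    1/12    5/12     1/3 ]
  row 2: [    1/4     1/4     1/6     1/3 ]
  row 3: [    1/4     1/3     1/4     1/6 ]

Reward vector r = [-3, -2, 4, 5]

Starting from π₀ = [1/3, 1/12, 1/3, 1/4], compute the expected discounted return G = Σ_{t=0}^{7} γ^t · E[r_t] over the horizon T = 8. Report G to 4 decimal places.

G = 5.3805

t=0: π = [0.3333, 0.0833, 0.3333, 0.2500], E[r] = 1.4167, γ^t·E[r] = 1.416667, running G = 1.416667
t=1: π = [0.2708, 0.2014, 0.2917, 0.2361], E[r] = 1.1319, γ^t·E[r] = 0.905556, running G = 2.322222
t=2: π = [0.2558, 0.1910, 0.3044, 0.2488], E[r] = 1.3125, γ^t·E[r] = 0.840000, running G = 3.162222
t=3: π = [0.2554, 0.1963, 0.2991, 0.2492], E[r] = 1.2838, γ^t·E[r] = 0.657284, running G = 3.819506
t=4: π = [0.2549, 0.1955, 0.3004, 0.2492], E[r] = 1.2918, γ^t·E[r] = 0.529123, running G = 4.348629
t=5: π = [0.2550, 0.1957, 0.3000, 0.2493], E[r] = 1.2904, γ^t·E[r] = 0.422851, running G = 4.771479
t=6: π = [0.2549, 0.1957, 0.3001, 0.2493], E[r] = 1.2907, γ^t·E[r] = 0.338356, running G = 5.109835
t=7: π = [0.2549, 0.1957, 0.3001, 0.2493], E[r] = 1.2907, γ^t·E[r] = 0.270675, running G = 5.380510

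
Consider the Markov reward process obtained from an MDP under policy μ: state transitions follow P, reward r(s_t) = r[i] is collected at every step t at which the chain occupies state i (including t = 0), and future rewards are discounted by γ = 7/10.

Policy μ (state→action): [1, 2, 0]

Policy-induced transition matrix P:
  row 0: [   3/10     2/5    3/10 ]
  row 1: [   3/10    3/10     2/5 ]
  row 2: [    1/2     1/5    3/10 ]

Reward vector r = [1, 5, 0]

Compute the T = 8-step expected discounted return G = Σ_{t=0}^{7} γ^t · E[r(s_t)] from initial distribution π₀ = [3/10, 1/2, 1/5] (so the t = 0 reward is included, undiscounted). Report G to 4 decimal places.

G = 6.8294

t=0: π = [0.3000, 0.5000, 0.2000], E[r] = 2.8000, γ^t·E[r] = 2.800000, running G = 2.800000
t=1: π = [0.3400, 0.3100, 0.3500], E[r] = 1.8900, γ^t·E[r] = 1.323000, running G = 4.123000
t=2: π = [0.3700, 0.2990, 0.3310], E[r] = 1.8650, γ^t·E[r] = 0.913850, running G = 5.036850
t=3: π = [0.3662, 0.3039, 0.3299], E[r] = 1.8857, γ^t·E[r] = 0.646795, running G = 5.683645
t=4: π = [0.3660, 0.3036, 0.3304], E[r] = 1.8841, γ^t·E[r] = 0.452380, running G = 6.136025
t=5: π = [0.3661, 0.3036, 0.3304], E[r] = 1.8839, γ^t·E[r] = 0.316623, running G = 6.452647
t=6: π = [0.3661, 0.3036, 0.3304], E[r] = 1.8839, γ^t·E[r] = 0.221642, running G = 6.674290
t=7: π = [0.3661, 0.3036, 0.3304], E[r] = 1.8839, γ^t·E[r] = 0.155150, running G = 6.829439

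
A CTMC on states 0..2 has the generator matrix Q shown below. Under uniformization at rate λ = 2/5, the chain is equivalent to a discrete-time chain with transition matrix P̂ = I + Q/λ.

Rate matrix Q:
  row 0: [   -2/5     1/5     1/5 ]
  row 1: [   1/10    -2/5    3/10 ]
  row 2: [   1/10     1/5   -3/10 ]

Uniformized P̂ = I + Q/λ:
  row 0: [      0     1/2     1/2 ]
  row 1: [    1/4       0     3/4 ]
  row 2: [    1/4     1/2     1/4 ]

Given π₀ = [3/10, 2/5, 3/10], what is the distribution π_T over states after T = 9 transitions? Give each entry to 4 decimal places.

t=0: π = [0.3000, 0.4000, 0.3000]
t=1: π = [0.1750, 0.3000, 0.5250]
t=2: π = [0.2063, 0.3500, 0.4438]
t=3: π = [0.1984, 0.3250, 0.4766]
t=4: π = [0.2004, 0.3375, 0.4621]
t=5: π = [0.1999, 0.3313, 0.4688]
t=6: π = [0.2000, 0.3344, 0.4656]
t=7: π = [0.2000, 0.3328, 0.4672]
t=8: π = [0.2000, 0.3336, 0.4664]
t=9: π = [0.2000, 0.3332, 0.4668]

π = [0.2000, 0.3332, 0.4668]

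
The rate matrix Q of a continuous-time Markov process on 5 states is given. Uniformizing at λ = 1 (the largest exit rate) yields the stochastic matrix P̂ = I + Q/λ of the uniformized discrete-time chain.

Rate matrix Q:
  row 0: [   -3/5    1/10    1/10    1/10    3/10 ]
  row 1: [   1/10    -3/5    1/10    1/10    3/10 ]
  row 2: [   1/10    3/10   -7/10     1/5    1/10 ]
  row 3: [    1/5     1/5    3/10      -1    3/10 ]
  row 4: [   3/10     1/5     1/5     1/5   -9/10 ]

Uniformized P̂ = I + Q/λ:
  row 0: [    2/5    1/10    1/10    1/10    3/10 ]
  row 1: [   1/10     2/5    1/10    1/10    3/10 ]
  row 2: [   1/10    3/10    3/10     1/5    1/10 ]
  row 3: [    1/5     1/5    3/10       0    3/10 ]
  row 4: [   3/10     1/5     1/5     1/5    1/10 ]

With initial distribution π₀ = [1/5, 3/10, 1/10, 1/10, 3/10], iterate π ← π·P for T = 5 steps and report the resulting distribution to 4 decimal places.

t=0: π = [0.2000, 0.3000, 0.1000, 0.1000, 0.3000]
t=1: π = [0.2300, 0.2500, 0.1700, 0.1300, 0.2200]
t=2: π = [0.2260, 0.2440, 0.1820, 0.1260, 0.2220]
t=3: π = [0.2248, 0.2444, 0.1838, 0.1278, 0.2192]
t=4: π = [0.2241, 0.2448, 0.1842, 0.1275, 0.2194]
t=5: π = [0.2239, 0.2450, 0.1843, 0.1276, 0.2193]

π = [0.2239, 0.2450, 0.1843, 0.1276, 0.2193]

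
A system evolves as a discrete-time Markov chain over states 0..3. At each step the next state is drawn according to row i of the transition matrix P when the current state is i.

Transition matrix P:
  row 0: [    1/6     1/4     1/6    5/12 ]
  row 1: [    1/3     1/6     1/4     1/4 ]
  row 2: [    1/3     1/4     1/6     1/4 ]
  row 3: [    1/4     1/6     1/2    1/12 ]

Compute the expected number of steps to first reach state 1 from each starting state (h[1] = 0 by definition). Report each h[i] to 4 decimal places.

h = [4.4118, 0.0000, 4.3676, 4.6765]

First-step conditioning: h[1] = 0; for i ≠ 1, h[i] = 1 + Σ_k P[i][k]·h[k].
  h[0] = 1 + 1/6·h[0] + 1/6·h[2] + 5/12·h[3]
  h[2] = 1 + 1/3·h[0] + 1/6·h[2] + 1/4·h[3]
  h[3] = 1 + 1/4·h[0] + 1/2·h[2] + 1/12·h[3]
Solving the 3×3 linear system over states ≠ 1 gives exactly h = [75/17, 0, 297/68, 159/34] (h[1] = 0 is the target).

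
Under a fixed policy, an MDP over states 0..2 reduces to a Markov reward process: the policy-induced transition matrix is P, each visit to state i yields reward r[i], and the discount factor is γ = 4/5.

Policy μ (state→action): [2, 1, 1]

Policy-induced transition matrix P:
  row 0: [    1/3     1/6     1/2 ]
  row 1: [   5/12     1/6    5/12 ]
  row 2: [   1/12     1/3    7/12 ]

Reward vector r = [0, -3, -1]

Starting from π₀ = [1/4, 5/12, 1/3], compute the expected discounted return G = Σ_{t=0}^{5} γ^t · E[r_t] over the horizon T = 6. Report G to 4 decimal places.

G = -4.9273

t=0: π = [0.2500, 0.4167, 0.3333], E[r] = -1.5833, γ^t·E[r] = -1.583333, running G = -1.583333
t=1: π = [0.2847, 0.2222, 0.4931], E[r] = -1.1597, γ^t·E[r] = -0.927778, running G = -2.511111
t=2: π = [0.2286, 0.2488, 0.5226], E[r] = -1.2691, γ^t·E[r] = -0.812222, running G = -3.323333
t=3: π = [0.2234, 0.2538, 0.5228], E[r] = -1.2841, γ^t·E[r] = -0.657457, running G = -3.980790
t=4: π = [0.2238, 0.2538, 0.5224], E[r] = -1.2838, γ^t·E[r] = -0.525855, running G = -4.506645
t=5: π = [0.2239, 0.2537, 0.5224], E[r] = -1.2836, γ^t·E[r] = -0.420609, running G = -4.927254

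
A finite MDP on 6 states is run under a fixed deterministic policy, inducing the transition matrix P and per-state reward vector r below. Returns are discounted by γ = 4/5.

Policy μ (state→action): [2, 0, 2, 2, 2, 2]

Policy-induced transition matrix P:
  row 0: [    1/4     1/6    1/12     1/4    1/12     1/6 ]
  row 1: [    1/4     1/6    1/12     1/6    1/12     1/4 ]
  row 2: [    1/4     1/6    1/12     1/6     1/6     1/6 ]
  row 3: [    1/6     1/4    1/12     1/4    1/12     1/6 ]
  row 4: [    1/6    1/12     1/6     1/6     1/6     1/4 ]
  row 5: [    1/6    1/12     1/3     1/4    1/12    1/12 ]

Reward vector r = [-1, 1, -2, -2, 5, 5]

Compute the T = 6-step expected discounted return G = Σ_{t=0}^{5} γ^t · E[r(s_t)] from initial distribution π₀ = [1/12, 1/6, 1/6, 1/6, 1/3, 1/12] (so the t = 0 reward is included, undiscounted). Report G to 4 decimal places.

t=0: π = [0.0833, 0.1667, 0.1667, 0.1667, 0.3333, 0.0833], E[r] = 1.5000, γ^t·E[r] = 1.500000, running G = 1.500000
t=1: π = [0.2014, 0.1458, 0.1319, 0.1944, 0.1250, 0.2014], E[r] = 0.9236, γ^t·E[r] = 0.738889, running G = 2.238889
t=2: π = [0.2066, 0.1557, 0.1441, 0.2164, 0.1047, 0.1725], E[r] = 0.6140, γ^t·E[r] = 0.392963, running G = 2.631852
t=3: π = [0.2089, 0.1616, 0.1352, 0.2163, 0.1041, 0.1740], E[r] = 0.6401, γ^t·E[r] = 0.327753, running G = 2.959605
t=4: π = [0.2088, 0.1615, 0.1355, 0.2166, 0.1033, 0.1743], E[r] = 0.6364, γ^t·E[r] = 0.260668, running G = 3.220273
t=5: π = [0.2088, 0.1616, 0.1355, 0.2166, 0.1032, 0.1742], E[r] = 0.6356, γ^t·E[r] = 0.208287, running G = 3.428560

G = 3.4286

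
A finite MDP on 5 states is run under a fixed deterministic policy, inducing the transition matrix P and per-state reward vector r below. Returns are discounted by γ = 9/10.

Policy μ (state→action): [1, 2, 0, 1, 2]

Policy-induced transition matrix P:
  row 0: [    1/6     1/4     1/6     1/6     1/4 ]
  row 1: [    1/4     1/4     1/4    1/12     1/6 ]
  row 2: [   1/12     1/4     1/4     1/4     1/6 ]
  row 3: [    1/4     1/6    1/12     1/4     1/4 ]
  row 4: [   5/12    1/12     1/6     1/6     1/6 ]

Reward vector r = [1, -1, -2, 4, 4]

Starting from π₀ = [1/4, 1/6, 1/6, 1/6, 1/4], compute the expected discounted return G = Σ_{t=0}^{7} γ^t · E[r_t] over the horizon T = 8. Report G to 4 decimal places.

G = 7.0320

t=0: π = [0.2500, 0.1667, 0.1667, 0.1667, 0.2500], E[r] = 1.4167, γ^t·E[r] = 1.416667, running G = 1.416667
t=1: π = [0.2431, 0.1944, 0.1806, 0.1806, 0.2014], E[r] = 1.2153, γ^t·E[r] = 1.093750, running G = 2.510417
t=2: π = [0.2332, 0.2014, 0.1829, 0.1806, 0.2020], E[r] = 1.1962, γ^t·E[r] = 0.968906, running G = 3.479323
t=3: π = [0.2337, 0.2013, 0.1836, 0.1802, 0.2011], E[r] = 1.1904, γ^t·E[r] = 0.867832, running G = 4.347155
t=4: π = [0.2334, 0.2015, 0.1837, 0.1802, 0.2012], E[r] = 1.1900, γ^t·E[r] = 0.780756, running G = 5.127911
t=5: π = [0.2335, 0.2015, 0.1837, 0.1802, 0.2011], E[r] = 1.1899, γ^t·E[r] = 0.702609, running G = 5.830520
t=6: π = [0.2334, 0.2015, 0.1837, 0.1802, 0.2011], E[r] = 1.1899, γ^t·E[r] = 0.632346, running G = 6.462866
t=7: π = [0.2334, 0.2015, 0.1838, 0.1802, 0.2011], E[r] = 1.1899, γ^t·E[r] = 0.569110, running G = 7.031976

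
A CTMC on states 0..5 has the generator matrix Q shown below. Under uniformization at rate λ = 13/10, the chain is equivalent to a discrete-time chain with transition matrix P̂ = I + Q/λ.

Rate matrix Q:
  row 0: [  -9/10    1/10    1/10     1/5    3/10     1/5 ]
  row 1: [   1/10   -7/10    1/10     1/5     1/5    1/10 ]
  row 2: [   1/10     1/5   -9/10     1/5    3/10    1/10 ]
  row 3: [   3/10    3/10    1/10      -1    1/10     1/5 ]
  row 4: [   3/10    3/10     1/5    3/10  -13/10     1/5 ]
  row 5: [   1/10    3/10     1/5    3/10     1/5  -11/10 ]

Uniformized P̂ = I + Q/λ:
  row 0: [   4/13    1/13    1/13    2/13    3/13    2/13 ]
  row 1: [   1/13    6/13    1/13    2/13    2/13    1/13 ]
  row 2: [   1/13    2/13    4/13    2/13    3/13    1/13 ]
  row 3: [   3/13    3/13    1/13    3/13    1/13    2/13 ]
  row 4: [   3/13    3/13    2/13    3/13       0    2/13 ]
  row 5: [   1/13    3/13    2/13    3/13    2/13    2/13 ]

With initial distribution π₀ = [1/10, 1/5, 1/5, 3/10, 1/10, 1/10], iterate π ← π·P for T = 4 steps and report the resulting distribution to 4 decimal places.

t=0: π = [0.1000, 0.2000, 0.2000, 0.3000, 0.1000, 0.1000]
t=1: π = [0.1615, 0.2462, 0.1385, 0.1923, 0.1385, 0.1231]
t=2: π = [0.1651, 0.2521, 0.1290, 0.1888, 0.1408, 0.1243]
t=3: π = [0.1657, 0.2536, 0.1271, 0.1888, 0.1403, 0.1245]
t=4: π = [0.1658, 0.2540, 0.1266, 0.1887, 0.1403, 0.1246]

π = [0.1658, 0.2540, 0.1266, 0.1887, 0.1403, 0.1246]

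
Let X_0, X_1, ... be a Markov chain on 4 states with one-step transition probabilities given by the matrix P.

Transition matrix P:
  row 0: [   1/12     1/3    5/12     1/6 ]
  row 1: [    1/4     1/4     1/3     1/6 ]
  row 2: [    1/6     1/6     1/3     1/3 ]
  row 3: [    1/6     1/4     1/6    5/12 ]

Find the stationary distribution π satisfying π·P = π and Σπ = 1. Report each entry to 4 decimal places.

π = [0.1723, 0.2394, 0.2996, 0.2888]

Balance equations π_j = Σ_i π_i·P[i][j]:
  π_0 = 1/12·π_0 + 1/4·π_1 + 1/6·π_2 + 1/6·π_3
  π_1 = 1/3·π_0 + 1/4·π_1 + 1/6·π_2 + 1/4·π_3
  π_2 = 5/12·π_0 + 1/3·π_1 + 1/3·π_2 + 1/6·π_3
  normalize: π_0 + π_1 + π_2 + π_3 = 1
Solving the linear system gives exactly π = [272/1579, 378/1579, 473/1579, 456/1579].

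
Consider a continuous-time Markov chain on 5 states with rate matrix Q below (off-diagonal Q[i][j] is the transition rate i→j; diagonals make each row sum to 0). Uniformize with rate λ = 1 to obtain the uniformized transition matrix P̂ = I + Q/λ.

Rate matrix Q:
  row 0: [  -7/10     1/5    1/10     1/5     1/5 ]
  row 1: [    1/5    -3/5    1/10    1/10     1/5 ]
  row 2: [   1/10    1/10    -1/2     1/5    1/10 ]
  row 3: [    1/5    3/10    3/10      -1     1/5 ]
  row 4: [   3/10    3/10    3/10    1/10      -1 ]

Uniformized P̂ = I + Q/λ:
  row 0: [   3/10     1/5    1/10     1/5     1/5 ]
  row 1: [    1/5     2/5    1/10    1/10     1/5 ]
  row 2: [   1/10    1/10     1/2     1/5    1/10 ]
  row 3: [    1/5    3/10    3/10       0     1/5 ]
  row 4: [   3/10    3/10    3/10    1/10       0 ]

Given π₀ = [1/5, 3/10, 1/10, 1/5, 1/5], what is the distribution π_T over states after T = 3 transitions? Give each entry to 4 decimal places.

π = [0.2124, 0.2566, 0.2524, 0.1322, 0.1464]

t=0: π = [0.2000, 0.3000, 0.1000, 0.2000, 0.2000]
t=1: π = [0.2300, 0.2900, 0.2200, 0.1100, 0.1500]
t=2: π = [0.2160, 0.2620, 0.2400, 0.1340, 0.1480]
t=3: π = [0.2124, 0.2566, 0.2524, 0.1322, 0.1464]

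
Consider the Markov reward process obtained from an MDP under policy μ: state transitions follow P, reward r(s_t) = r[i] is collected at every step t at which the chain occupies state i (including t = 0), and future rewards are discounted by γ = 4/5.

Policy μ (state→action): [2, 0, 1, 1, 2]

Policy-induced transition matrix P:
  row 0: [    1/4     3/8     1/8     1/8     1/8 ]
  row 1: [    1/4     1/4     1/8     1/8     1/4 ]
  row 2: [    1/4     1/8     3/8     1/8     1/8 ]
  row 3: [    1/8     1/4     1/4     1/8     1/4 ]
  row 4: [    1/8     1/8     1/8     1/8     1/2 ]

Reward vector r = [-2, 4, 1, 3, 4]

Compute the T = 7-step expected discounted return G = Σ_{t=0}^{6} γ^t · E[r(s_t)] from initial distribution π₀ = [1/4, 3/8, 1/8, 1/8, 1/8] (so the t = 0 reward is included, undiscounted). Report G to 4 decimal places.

G = 8.1608

t=0: π = [0.2500, 0.3750, 0.1250, 0.1250, 0.1250], E[r] = 2.0000, γ^t·E[r] = 2.000000, running G = 2.000000
t=1: π = [0.2188, 0.2500, 0.1719, 0.1250, 0.2344], E[r] = 2.0469, γ^t·E[r] = 1.637500, running G = 3.637500
t=2: π = [0.2051, 0.2266, 0.1836, 0.1250, 0.2598], E[r] = 2.0938, γ^t·E[r] = 1.340000, running G = 4.977500
t=3: π = [0.2019, 0.2202, 0.1865, 0.1250, 0.2664], E[r] = 2.1040, γ^t·E[r] = 1.077250, running G = 6.054750
t=4: π = [0.2011, 0.2186, 0.1873, 0.1250, 0.2680], E[r] = 2.1068, γ^t·E[r] = 0.862925, running G = 6.917675
t=5: π = [0.2009, 0.2182, 0.1874, 0.1250, 0.2685], E[r] = 2.1075, γ^t·E[r] = 0.690573, running G = 7.608248
t=6: π = [0.2008, 0.2181, 0.1875, 0.1250, 0.2686], E[r] = 2.1076, γ^t·E[r] = 0.552507, running G = 8.160754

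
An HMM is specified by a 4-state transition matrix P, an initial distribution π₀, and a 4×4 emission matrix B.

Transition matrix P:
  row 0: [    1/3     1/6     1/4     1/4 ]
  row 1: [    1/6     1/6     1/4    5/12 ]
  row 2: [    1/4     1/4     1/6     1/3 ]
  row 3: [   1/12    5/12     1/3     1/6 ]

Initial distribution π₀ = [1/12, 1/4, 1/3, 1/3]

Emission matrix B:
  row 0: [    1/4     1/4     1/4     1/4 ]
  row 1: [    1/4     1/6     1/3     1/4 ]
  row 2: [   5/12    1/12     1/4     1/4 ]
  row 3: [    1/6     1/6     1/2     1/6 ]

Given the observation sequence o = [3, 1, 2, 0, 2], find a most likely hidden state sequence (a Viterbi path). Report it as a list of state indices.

t=0: δ = [2.083e-02, 6.250e-02, 8.333e-02, 5.556e-02]  (obs o_0=3)
t=1: δ = [5.208e-03, 3.858e-03, 1.543e-03, 4.630e-03]  ψ = [2, 3, 3, 2]  (obs o_1=1)
t=2: δ = [4.340e-04, 6.430e-04, 3.858e-04, 8.038e-04]  ψ = [0, 3, 3, 1]  (obs o_2=2)
t=3: δ = [3.617e-05, 8.372e-05, 1.116e-04, 4.465e-05]  ψ = [0, 3, 3, 1]  (obs o_3=0)
t=4: δ = [6.977e-06, 9.303e-06, 5.233e-06, 1.861e-05]  ψ = [2, 2, 1, 2]  (obs o_4=2)
backtrack: best end state = 3; path = [3, 1, 3, 2, 3]

path = [3, 1, 3, 2, 3]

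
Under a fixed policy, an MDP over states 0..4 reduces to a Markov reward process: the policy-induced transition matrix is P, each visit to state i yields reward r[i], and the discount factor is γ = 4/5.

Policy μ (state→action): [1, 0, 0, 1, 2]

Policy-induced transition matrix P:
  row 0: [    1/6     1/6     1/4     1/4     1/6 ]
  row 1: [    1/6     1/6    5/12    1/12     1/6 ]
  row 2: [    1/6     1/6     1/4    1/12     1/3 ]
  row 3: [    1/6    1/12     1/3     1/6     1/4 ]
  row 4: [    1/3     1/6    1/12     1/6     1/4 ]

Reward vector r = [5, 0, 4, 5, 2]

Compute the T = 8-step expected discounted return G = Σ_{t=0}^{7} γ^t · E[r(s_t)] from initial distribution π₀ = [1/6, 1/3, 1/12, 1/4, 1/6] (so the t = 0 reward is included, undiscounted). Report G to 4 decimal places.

t=0: π = [0.1667, 0.3333, 0.0833, 0.2500, 0.1667], E[r] = 2.7500, γ^t·E[r] = 2.750000, running G = 2.750000
t=1: π = [0.1944, 0.1458, 0.2986, 0.1458, 0.2153], E[r] = 3.3264, γ^t·E[r] = 2.661111, running G = 5.411111
t=2: π = [0.2025, 0.1545, 0.2506, 0.1458, 0.2465], E[r] = 3.2373, γ^t·E[r] = 2.071852, running G = 7.482963
t=3: π = [0.2078, 0.1545, 0.2468, 0.1498, 0.2411], E[r] = 3.2572, γ^t·E[r] = 1.667704, running G = 9.150667
t=4: π = [0.2069, 0.1542, 0.2480, 0.1505, 0.2404], E[r] = 3.2599, γ^t·E[r] = 1.335253, running G = 10.485919
t=5: π = [0.2067, 0.1541, 0.2482, 0.1504, 0.2406], E[r] = 3.2595, γ^t·E[r] = 1.068059, running G = 11.553979
t=6: π = [0.2068, 0.1541, 0.2481, 0.1504, 0.2406], E[r] = 3.2594, γ^t·E[r] = 0.854425, running G = 12.408404
t=7: π = [0.2068, 0.1541, 0.2481, 0.1504, 0.2406], E[r] = 3.2594, γ^t·E[r] = 0.683545, running G = 13.091949

G = 13.0919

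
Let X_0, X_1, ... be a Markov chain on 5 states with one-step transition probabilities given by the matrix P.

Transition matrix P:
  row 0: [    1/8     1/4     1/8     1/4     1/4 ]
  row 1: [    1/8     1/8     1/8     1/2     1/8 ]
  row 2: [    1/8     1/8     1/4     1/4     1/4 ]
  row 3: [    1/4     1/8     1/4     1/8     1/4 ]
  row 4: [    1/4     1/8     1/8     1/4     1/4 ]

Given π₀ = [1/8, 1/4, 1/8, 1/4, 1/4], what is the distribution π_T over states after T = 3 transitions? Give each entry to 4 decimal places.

π = [0.1853, 0.1484, 0.1790, 0.2559, 0.2314]

t=0: π = [0.1250, 0.2500, 0.1250, 0.2500, 0.2500]
t=1: π = [0.1875, 0.1406, 0.1719, 0.2813, 0.2188]
t=2: π = [0.1875, 0.1484, 0.1816, 0.2500, 0.2324]
t=3: π = [0.1853, 0.1484, 0.1790, 0.2559, 0.2314]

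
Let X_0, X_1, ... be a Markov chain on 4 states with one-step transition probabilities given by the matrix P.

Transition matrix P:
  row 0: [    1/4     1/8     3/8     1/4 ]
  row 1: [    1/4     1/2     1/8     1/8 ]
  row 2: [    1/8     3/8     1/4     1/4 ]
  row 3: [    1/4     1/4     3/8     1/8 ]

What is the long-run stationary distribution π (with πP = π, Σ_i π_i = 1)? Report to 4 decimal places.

π = [0.2178, 0.3400, 0.2578, 0.1844]

Balance equations π_j = Σ_i π_i·P[i][j]:
  π_0 = 1/4·π_0 + 1/4·π_1 + 1/8·π_2 + 1/4·π_3
  π_1 = 1/8·π_0 + 1/2·π_1 + 3/8·π_2 + 1/4·π_3
  π_2 = 3/8·π_0 + 1/8·π_1 + 1/4·π_2 + 3/8·π_3
  normalize: π_0 + π_1 + π_2 + π_3 = 1
Solving the linear system gives exactly π = [49/225, 17/50, 58/225, 83/450].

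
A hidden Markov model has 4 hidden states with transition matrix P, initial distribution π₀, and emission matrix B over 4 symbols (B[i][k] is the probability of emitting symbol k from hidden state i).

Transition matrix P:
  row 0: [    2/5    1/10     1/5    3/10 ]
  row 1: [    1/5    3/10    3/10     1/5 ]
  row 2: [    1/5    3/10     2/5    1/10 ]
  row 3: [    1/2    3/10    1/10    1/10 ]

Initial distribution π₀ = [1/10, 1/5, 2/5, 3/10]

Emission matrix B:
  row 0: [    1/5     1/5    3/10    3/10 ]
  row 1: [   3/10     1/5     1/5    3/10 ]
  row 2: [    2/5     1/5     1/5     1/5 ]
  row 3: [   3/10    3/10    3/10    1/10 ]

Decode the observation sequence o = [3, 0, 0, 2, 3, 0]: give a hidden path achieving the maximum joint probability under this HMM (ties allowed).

t=0: δ = [3.000e-02, 6.000e-02, 8.000e-02, 3.000e-02]  (obs o_0=3)
t=1: δ = [3.200e-03, 7.200e-03, 1.280e-02, 3.600e-03]  ψ = [2, 2, 2, 1]  (obs o_1=0)
t=2: δ = [5.120e-04, 1.152e-03, 2.048e-03, 4.320e-04]  ψ = [2, 2, 2, 1]  (obs o_2=0)
t=3: δ = [1.229e-04, 1.229e-04, 1.638e-04, 6.912e-05]  ψ = [2, 2, 2, 1]  (obs o_3=2)
t=4: δ = [1.475e-05, 1.475e-05, 1.311e-05, 3.686e-06]  ψ = [0, 2, 2, 0]  (obs o_4=3)
t=5: δ = [1.180e-06, 1.327e-06, 2.097e-06, 1.327e-06]  ψ = [0, 1, 2, 0]  (obs o_5=0)
backtrack: best end state = 2; path = [2, 2, 2, 2, 2, 2]

path = [2, 2, 2, 2, 2, 2]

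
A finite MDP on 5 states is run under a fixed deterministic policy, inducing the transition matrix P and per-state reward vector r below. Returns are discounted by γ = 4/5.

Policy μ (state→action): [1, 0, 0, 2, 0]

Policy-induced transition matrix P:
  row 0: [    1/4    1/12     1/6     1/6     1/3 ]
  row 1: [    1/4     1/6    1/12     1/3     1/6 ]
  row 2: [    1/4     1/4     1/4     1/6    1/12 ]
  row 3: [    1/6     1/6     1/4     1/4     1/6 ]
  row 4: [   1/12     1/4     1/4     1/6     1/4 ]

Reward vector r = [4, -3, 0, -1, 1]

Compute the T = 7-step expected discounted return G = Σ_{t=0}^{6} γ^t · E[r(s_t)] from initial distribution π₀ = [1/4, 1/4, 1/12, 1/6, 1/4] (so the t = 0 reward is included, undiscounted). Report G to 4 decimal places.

G = 1.0180

t=0: π = [0.2500, 0.2500, 0.0833, 0.1667, 0.2500], E[r] = 0.3333, γ^t·E[r] = 0.333333, running G = 0.333333
t=1: π = [0.1944, 0.1736, 0.1875, 0.2222, 0.2222], E[r] = 0.2569, γ^t·E[r] = 0.205556, running G = 0.538889
t=2: π = [0.1944, 0.1846, 0.2049, 0.2141, 0.2020], E[r] = 0.2118, γ^t·E[r] = 0.135556, running G = 0.674444
t=3: π = [0.1985, 0.1844, 0.2030, 0.2153, 0.1988], E[r] = 0.2244, γ^t·E[r] = 0.114914, running G = 0.789358
t=4: π = [0.1989, 0.1836, 0.2027, 0.2153, 0.1994], E[r] = 0.2289, γ^t·E[r] = 0.093761, running G = 0.883119
t=5: π = [0.1988, 0.1836, 0.2028, 0.2152, 0.1995], E[r] = 0.2288, γ^t·E[r] = 0.074978, running G = 0.958098
t=6: π = [0.1988, 0.1836, 0.2028, 0.2152, 0.1995], E[r] = 0.2287, γ^t·E[r] = 0.059946, running G = 1.018044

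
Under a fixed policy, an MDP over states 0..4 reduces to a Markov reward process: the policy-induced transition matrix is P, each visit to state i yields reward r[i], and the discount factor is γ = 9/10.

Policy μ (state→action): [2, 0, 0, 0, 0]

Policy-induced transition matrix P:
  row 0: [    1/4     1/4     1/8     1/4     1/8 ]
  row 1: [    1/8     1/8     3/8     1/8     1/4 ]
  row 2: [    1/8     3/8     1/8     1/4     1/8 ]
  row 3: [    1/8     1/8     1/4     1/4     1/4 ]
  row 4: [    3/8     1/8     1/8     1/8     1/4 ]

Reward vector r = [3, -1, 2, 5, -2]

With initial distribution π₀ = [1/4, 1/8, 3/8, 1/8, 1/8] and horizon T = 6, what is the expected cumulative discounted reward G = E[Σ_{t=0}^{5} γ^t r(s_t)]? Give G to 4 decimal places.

t=0: π = [0.2500, 0.1250, 0.3750, 0.1250, 0.1250], E[r] = 1.7500, γ^t·E[r] = 1.750000, running G = 1.750000
t=1: π = [0.1875, 0.2500, 0.1719, 0.2188, 0.1719], E[r] = 1.4063, γ^t·E[r] = 1.265625, running G = 3.015625
t=2: π = [0.1914, 0.1914, 0.2148, 0.1973, 0.2051], E[r] = 1.3887, γ^t·E[r] = 1.124824, running G = 4.140449
t=3: π = [0.2002, 0.2026, 0.1975, 0.2004, 0.1992], E[r] = 1.3967, γ^t·E[r] = 1.018215, running G = 5.158664
t=4: π = [0.1998, 0.1994, 0.2007, 0.1998, 0.2003], E[r] = 1.3998, γ^t·E[r] = 0.918396, running G = 6.077060
t=5: π = [0.2001, 0.2002, 0.1998, 0.2000, 0.1999], E[r] = 1.4000, γ^t·E[r] = 0.826667, running G = 6.903727

G = 6.9037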